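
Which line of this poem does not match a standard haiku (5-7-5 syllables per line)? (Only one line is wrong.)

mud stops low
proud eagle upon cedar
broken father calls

Line 1

Line 1: "mud stops low": 1+1+1 = 3 (expected 5)
Line 2: "proud eagle upon cedar": 1+2+2+2 = 7 ✓
Line 3: "broken father calls": 2+2+1 = 5 ✓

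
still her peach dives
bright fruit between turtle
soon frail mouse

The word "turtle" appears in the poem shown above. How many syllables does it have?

2

"turtle" has 2 syllables.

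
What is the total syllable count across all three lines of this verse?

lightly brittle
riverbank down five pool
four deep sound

Line 1: lightly(2) + brittle(2) = 4
Line 2: riverbank(3) + down(1) + five(1) + pool(1) = 6
Line 3: four(1) + deep(1) + sound(1) = 3
Total: 4 + 6 + 3 = 13

13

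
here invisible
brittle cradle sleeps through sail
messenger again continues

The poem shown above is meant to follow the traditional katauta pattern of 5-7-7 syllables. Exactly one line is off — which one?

Line 3

Line 1: "here invisible": 1+4 = 5 ✓
Line 2: "brittle cradle sleeps through sail": 2+2+1+1+1 = 7 ✓
Line 3: "messenger again continues": 3+2+3 = 8 (expected 7)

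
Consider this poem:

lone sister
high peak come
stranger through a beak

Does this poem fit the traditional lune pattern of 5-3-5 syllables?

Line 1: lone (1), sister (2) → 3 (expected 5)
Line 2: high (1), peak (1), come (1) → 3 ✓
Line 3: stranger (2), through (1), a (1), beak (1) → 5 ✓

No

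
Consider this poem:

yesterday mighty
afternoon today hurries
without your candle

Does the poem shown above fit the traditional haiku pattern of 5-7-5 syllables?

Yes

Line 1: yesterday (3), mighty (2) → 5 ✓
Line 2: afternoon (3), today (2), hurries (2) → 7 ✓
Line 3: without (2), your (1), candle (2) → 5 ✓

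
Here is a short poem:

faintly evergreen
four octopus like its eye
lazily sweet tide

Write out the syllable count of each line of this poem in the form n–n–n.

Line 1: "faintly evergreen": 2+3 = 5
Line 2: "four octopus like its eye": 1+3+1+1+1 = 7
Line 3: "lazily sweet tide": 3+1+1 = 5

5–7–5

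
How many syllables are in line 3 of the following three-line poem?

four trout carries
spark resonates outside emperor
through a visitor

Line 3: through (1), a (1), visitor (3) → 5

5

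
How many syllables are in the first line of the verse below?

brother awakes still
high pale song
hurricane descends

5

The first line: "brother awakes still": 2+2+1 = 5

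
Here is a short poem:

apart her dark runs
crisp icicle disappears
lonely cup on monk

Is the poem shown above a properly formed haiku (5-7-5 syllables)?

Line 1: apart(2) + her(1) + dark(1) + runs(1) = 5 ✓
Line 2: crisp(1) + icicle(3) + disappears(3) = 7 ✓
Line 3: lonely(2) + cup(1) + on(1) + monk(1) = 5 ✓

Yes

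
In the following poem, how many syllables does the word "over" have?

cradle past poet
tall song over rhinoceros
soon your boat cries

2

"over" has 2 syllables.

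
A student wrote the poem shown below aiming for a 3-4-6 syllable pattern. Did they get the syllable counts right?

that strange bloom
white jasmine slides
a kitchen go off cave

Yes

Line 1: "that strange bloom": 1+1+1 = 3 ✓
Line 2: "white jasmine slides": 1+2+1 = 4 ✓
Line 3: "a kitchen go off cave": 1+2+1+1+1 = 6 ✓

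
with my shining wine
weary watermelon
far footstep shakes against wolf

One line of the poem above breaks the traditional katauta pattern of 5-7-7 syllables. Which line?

The second line

Line 1: "with my shining wine": 1+1+2+1 = 5 ✓
Line 2: "weary watermelon": 2+4 = 6 (expected 7)
Line 3: "far footstep shakes against wolf": 1+2+1+2+1 = 7 ✓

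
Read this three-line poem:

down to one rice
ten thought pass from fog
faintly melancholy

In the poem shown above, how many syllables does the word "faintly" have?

2

"faintly" has 2 syllables.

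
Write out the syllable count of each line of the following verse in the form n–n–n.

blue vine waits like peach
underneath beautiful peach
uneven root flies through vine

5–7–7

Line 1: blue(1) + vine(1) + waits(1) + like(1) + peach(1) = 5
Line 2: underneath(3) + beautiful(3) + peach(1) = 7
Line 3: uneven(3) + root(1) + flies(1) + through(1) + vine(1) = 7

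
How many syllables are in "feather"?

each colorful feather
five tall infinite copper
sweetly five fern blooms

2

"feather" has 2 syllables.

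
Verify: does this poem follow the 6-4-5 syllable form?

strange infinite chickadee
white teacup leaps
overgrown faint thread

No

Line 1: strange (1), infinite (3), chickadee (3) → 7 (expected 6)
Line 2: white (1), teacup (2), leaps (1) → 4 ✓
Line 3: overgrown (3), faint (1), thread (1) → 5 ✓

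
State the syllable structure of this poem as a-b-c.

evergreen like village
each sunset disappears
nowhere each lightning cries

Line 1: "evergreen like village": 3+1+2 = 6
Line 2: "each sunset disappears": 1+2+3 = 6
Line 3: "nowhere each lightning cries": 2+1+2+1 = 6

6-6-6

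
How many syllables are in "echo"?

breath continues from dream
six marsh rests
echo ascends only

2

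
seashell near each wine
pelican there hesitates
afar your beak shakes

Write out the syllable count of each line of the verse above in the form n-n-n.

Line 1: "seashell near each wine": 2+1+1+1 = 5
Line 2: "pelican there hesitates": 3+1+3 = 7
Line 3: "afar your beak shakes": 2+1+1+1 = 5

5-7-5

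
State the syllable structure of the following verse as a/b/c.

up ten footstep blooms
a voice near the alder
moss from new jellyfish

5/6/6

Line 1: up (1), ten (1), footstep (2), blooms (1) → 5
Line 2: a (1), voice (1), near (1), the (1), alder (2) → 6
Line 3: moss (1), from (1), new (1), jellyfish (3) → 6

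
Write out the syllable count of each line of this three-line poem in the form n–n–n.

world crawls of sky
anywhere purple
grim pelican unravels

4–5–7

Line 1: world(1) + crawls(1) + of(1) + sky(1) = 4
Line 2: anywhere(3) + purple(2) = 5
Line 3: grim(1) + pelican(3) + unravels(3) = 7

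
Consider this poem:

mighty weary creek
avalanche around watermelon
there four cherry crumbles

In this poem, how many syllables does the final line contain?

6

The final line: there(1) + four(1) + cherry(2) + crumbles(2) = 6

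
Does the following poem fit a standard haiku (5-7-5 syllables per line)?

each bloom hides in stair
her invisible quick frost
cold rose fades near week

Yes

Line 1: each (1), bloom (1), hides (1), in (1), stair (1) → 5 ✓
Line 2: her (1), invisible (4), quick (1), frost (1) → 7 ✓
Line 3: cold (1), rose (1), fades (1), near (1), week (1) → 5 ✓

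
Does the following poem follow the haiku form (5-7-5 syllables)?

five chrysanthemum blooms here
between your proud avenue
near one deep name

No

Line 1: "five chrysanthemum blooms here": 1+4+1+1 = 7 (expected 5)
Line 2: "between your proud avenue": 2+1+1+3 = 7 ✓
Line 3: "near one deep name": 1+1+1+1 = 4 (expected 5)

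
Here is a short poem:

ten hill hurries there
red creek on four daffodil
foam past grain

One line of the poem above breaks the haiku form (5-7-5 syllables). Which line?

Line 3

Line 1: ten (1), hill (1), hurries (2), there (1) → 5 ✓
Line 2: red (1), creek (1), on (1), four (1), daffodil (3) → 7 ✓
Line 3: foam (1), past (1), grain (1) → 3 (expected 5)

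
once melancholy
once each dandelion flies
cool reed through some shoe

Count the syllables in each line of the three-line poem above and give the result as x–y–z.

5–7–5

Line 1: once (1), melancholy (4) → 5
Line 2: once (1), each (1), dandelion (4), flies (1) → 7
Line 3: cool (1), reed (1), through (1), some (1), shoe (1) → 5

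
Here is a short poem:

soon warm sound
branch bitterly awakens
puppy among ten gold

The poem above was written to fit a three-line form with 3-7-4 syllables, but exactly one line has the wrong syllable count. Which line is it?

Line 3

Line 1: soon(1) + warm(1) + sound(1) = 3 ✓
Line 2: branch(1) + bitterly(3) + awakens(3) = 7 ✓
Line 3: puppy(2) + among(2) + ten(1) + gold(1) = 6 (expected 4)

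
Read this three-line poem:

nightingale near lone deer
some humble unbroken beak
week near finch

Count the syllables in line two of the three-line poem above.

Line two: some (1), humble (2), unbroken (3), beak (1) → 7

7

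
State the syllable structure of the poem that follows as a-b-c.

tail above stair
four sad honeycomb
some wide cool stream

4-5-4

Line 1: tail (1), above (2), stair (1) → 4
Line 2: four (1), sad (1), honeycomb (3) → 5
Line 3: some (1), wide (1), cool (1), stream (1) → 4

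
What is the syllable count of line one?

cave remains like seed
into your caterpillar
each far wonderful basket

5

Line one: cave(1) + remains(2) + like(1) + seed(1) = 5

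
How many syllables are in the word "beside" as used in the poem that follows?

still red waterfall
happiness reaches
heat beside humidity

2

"beside" has 2 syllables.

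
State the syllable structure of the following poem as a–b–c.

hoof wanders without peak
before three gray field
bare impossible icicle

Line 1: hoof (1), wanders (2), without (2), peak (1) → 6
Line 2: before (2), three (1), gray (1), field (1) → 5
Line 3: bare (1), impossible (4), icicle (3) → 8

6–5–8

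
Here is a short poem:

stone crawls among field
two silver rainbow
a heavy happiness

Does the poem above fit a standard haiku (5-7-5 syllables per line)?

Line 1: stone(1) + crawls(1) + among(2) + field(1) = 5 ✓
Line 2: two(1) + silver(2) + rainbow(2) = 5 (expected 7)
Line 3: a(1) + heavy(2) + happiness(3) = 6 (expected 5)

No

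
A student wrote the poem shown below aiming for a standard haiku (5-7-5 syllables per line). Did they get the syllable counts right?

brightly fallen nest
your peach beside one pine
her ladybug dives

No

Line 1: brightly(2) + fallen(2) + nest(1) = 5 ✓
Line 2: your(1) + peach(1) + beside(2) + one(1) + pine(1) = 6 (expected 7)
Line 3: her(1) + ladybug(3) + dives(1) = 5 ✓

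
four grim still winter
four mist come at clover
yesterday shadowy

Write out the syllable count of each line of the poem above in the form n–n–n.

5–6–6

Line 1: four (1), grim (1), still (1), winter (2) → 5
Line 2: four (1), mist (1), come (1), at (1), clover (2) → 6
Line 3: yesterday (3), shadowy (3) → 6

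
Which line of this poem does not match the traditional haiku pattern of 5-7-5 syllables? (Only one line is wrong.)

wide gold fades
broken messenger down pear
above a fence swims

Line 1: wide (1), gold (1), fades (1) → 3 (expected 5)
Line 2: broken (2), messenger (3), down (1), pear (1) → 7 ✓
Line 3: above (2), a (1), fence (1), swims (1) → 5 ✓

The first line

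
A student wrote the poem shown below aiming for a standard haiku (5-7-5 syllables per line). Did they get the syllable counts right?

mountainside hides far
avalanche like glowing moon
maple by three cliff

Yes

Line 1: mountainside(3) + hides(1) + far(1) = 5 ✓
Line 2: avalanche(3) + like(1) + glowing(2) + moon(1) = 7 ✓
Line 3: maple(2) + by(1) + three(1) + cliff(1) = 5 ✓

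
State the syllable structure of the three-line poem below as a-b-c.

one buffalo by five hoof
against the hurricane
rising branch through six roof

Line 1: "one buffalo by five hoof": 1+3+1+1+1 = 7
Line 2: "against the hurricane": 2+1+3 = 6
Line 3: "rising branch through six roof": 2+1+1+1+1 = 6

7-6-6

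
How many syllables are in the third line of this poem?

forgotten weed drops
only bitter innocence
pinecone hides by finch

5

The third line: pinecone(2) + hides(1) + by(1) + finch(1) = 5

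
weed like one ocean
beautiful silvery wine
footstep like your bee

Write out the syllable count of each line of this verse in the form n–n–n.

Line 1: weed (1), like (1), one (1), ocean (2) → 5
Line 2: beautiful (3), silvery (3), wine (1) → 7
Line 3: footstep (2), like (1), your (1), bee (1) → 5

5–7–5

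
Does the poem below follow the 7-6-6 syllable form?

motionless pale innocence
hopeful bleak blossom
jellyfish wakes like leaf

No

Line 1: "motionless pale innocence": 3+1+3 = 7 ✓
Line 2: "hopeful bleak blossom": 2+1+2 = 5 (expected 6)
Line 3: "jellyfish wakes like leaf": 3+1+1+1 = 6 ✓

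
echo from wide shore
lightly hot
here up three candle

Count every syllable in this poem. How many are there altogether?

13

Line 1: echo(2) + from(1) + wide(1) + shore(1) = 5
Line 2: lightly(2) + hot(1) = 3
Line 3: here(1) + up(1) + three(1) + candle(2) = 5
Total: 5 + 3 + 5 = 13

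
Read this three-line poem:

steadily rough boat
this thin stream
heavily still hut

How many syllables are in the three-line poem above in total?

Line 1: steadily(3) + rough(1) + boat(1) = 5
Line 2: this(1) + thin(1) + stream(1) = 3
Line 3: heavily(3) + still(1) + hut(1) = 5
Total: 5 + 3 + 5 = 13

13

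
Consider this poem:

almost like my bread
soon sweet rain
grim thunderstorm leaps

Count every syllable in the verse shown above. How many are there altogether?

13

Line 1: "almost like my bread": 2+1+1+1 = 5
Line 2: "soon sweet rain": 1+1+1 = 3
Line 3: "grim thunderstorm leaps": 1+3+1 = 5
Total: 5 + 3 + 5 = 13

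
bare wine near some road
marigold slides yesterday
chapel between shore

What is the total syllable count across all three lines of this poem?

Line 1: bare (1), wine (1), near (1), some (1), road (1) → 5
Line 2: marigold (3), slides (1), yesterday (3) → 7
Line 3: chapel (2), between (2), shore (1) → 5
Total: 5 + 7 + 5 = 17

17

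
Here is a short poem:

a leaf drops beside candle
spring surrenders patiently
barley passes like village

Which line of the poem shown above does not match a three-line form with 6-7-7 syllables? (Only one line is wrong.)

Line 1: a (1), leaf (1), drops (1), beside (2), candle (2) → 7 (expected 6)
Line 2: spring (1), surrenders (3), patiently (3) → 7 ✓
Line 3: barley (2), passes (2), like (1), village (2) → 7 ✓

The first line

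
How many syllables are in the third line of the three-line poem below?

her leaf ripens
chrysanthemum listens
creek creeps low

3

The third line: creek (1), creeps (1), low (1) → 3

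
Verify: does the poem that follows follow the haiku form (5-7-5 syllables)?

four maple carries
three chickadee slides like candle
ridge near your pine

No

Line 1: "four maple carries": 1+2+2 = 5 ✓
Line 2: "three chickadee slides like candle": 1+3+1+1+2 = 8 (expected 7)
Line 3: "ridge near your pine": 1+1+1+1 = 4 (expected 5)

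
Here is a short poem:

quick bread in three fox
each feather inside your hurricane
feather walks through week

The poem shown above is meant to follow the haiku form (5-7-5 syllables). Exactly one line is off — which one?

Line 1: "quick bread in three fox": 1+1+1+1+1 = 5 ✓
Line 2: "each feather inside your hurricane": 1+2+2+1+3 = 9 (expected 7)
Line 3: "feather walks through week": 2+1+1+1 = 5 ✓

The second line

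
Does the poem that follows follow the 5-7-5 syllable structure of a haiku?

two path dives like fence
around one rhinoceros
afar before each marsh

Line 1: two (1), path (1), dives (1), like (1), fence (1) → 5 ✓
Line 2: around (2), one (1), rhinoceros (4) → 7 ✓
Line 3: afar (2), before (2), each (1), marsh (1) → 6 (expected 5)

No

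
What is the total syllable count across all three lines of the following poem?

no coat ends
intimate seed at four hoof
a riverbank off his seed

Line 1: "no coat ends": 1+1+1 = 3
Line 2: "intimate seed at four hoof": 3+1+1+1+1 = 7
Line 3: "a riverbank off his seed": 1+3+1+1+1 = 7
Total: 3 + 7 + 7 = 17

17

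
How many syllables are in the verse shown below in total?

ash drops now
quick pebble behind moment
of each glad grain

Line 1: ash (1), drops (1), now (1) → 3
Line 2: quick (1), pebble (2), behind (2), moment (2) → 7
Line 3: of (1), each (1), glad (1), grain (1) → 4
Total: 3 + 7 + 4 = 14

14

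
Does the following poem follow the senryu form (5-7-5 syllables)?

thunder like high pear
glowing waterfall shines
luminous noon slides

No

Line 1: "thunder like high pear": 2+1+1+1 = 5 ✓
Line 2: "glowing waterfall shines": 2+3+1 = 6 (expected 7)
Line 3: "luminous noon slides": 3+1+1 = 5 ✓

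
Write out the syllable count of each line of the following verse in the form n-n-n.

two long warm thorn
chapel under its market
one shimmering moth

4-7-5

Line 1: two(1) + long(1) + warm(1) + thorn(1) = 4
Line 2: chapel(2) + under(2) + its(1) + market(2) = 7
Line 3: one(1) + shimmering(3) + moth(1) = 5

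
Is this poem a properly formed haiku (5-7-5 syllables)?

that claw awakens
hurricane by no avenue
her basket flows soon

Line 1: "that claw awakens": 1+1+3 = 5 ✓
Line 2: "hurricane by no avenue": 3+1+1+3 = 8 (expected 7)
Line 3: "her basket flows soon": 1+2+1+1 = 5 ✓

No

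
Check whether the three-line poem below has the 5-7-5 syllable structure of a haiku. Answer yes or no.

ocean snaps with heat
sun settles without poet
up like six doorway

Yes

Line 1: ocean (2), snaps (1), with (1), heat (1) → 5 ✓
Line 2: sun (1), settles (2), without (2), poet (2) → 7 ✓
Line 3: up (1), like (1), six (1), doorway (2) → 5 ✓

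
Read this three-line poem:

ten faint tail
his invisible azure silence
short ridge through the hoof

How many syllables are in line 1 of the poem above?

3

Line 1: ten(1) + faint(1) + tail(1) = 3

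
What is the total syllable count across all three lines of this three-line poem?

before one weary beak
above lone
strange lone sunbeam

13

Line 1: before(2) + one(1) + weary(2) + beak(1) = 6
Line 2: above(2) + lone(1) = 3
Line 3: strange(1) + lone(1) + sunbeam(2) = 4
Total: 6 + 3 + 4 = 13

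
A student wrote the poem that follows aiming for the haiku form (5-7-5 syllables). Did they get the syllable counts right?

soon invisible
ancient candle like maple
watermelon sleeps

Line 1: soon(1) + invisible(4) = 5 ✓
Line 2: ancient(2) + candle(2) + like(1) + maple(2) = 7 ✓
Line 3: watermelon(4) + sleeps(1) = 5 ✓

Yes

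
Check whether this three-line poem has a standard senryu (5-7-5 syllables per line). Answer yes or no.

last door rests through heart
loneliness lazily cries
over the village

Line 1: "last door rests through heart": 1+1+1+1+1 = 5 ✓
Line 2: "loneliness lazily cries": 3+3+1 = 7 ✓
Line 3: "over the village": 2+1+2 = 5 ✓

Yes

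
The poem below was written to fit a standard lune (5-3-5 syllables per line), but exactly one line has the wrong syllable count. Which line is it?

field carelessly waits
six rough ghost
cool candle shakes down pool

Line 1: field (1), carelessly (3), waits (1) → 5 ✓
Line 2: six (1), rough (1), ghost (1) → 3 ✓
Line 3: cool (1), candle (2), shakes (1), down (1), pool (1) → 6 (expected 5)

Line 3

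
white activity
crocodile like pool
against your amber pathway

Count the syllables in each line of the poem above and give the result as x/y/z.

5/5/7

Line 1: "white activity": 1+4 = 5
Line 2: "crocodile like pool": 3+1+1 = 5
Line 3: "against your amber pathway": 2+1+2+2 = 7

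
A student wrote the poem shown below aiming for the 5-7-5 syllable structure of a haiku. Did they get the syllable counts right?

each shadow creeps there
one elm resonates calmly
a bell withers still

Yes

Line 1: "each shadow creeps there": 1+2+1+1 = 5 ✓
Line 2: "one elm resonates calmly": 1+1+3+2 = 7 ✓
Line 3: "a bell withers still": 1+1+2+1 = 5 ✓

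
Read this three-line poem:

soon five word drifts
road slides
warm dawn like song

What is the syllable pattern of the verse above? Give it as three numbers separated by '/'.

4/2/4

Line 1: soon (1), five (1), word (1), drifts (1) → 4
Line 2: road (1), slides (1) → 2
Line 3: warm (1), dawn (1), like (1), song (1) → 4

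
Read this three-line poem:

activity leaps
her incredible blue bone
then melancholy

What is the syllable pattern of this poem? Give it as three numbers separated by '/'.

5/7/5

Line 1: activity (4), leaps (1) → 5
Line 2: her (1), incredible (4), blue (1), bone (1) → 7
Line 3: then (1), melancholy (4) → 5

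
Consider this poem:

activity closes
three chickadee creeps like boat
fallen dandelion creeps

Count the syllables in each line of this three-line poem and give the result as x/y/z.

6/7/7

Line 1: activity(4) + closes(2) = 6
Line 2: three(1) + chickadee(3) + creeps(1) + like(1) + boat(1) = 7
Line 3: fallen(2) + dandelion(4) + creeps(1) = 7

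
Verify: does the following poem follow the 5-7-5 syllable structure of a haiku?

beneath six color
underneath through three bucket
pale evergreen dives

Line 1: beneath (2), six (1), color (2) → 5 ✓
Line 2: underneath (3), through (1), three (1), bucket (2) → 7 ✓
Line 3: pale (1), evergreen (3), dives (1) → 5 ✓

Yes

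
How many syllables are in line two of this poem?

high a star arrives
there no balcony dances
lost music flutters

Line two: there(1) + no(1) + balcony(3) + dances(2) = 7

7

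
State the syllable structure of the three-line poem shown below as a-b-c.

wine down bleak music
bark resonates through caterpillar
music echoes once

5-9-5

Line 1: wine (1), down (1), bleak (1), music (2) → 5
Line 2: bark (1), resonates (3), through (1), caterpillar (4) → 9
Line 3: music (2), echoes (2), once (1) → 5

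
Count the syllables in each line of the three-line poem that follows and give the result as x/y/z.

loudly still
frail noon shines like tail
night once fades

3/5/3

Line 1: loudly(2) + still(1) = 3
Line 2: frail(1) + noon(1) + shines(1) + like(1) + tail(1) = 5
Line 3: night(1) + once(1) + fades(1) = 3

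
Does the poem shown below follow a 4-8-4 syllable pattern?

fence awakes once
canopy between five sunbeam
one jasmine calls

Yes

Line 1: fence(1) + awakes(2) + once(1) = 4 ✓
Line 2: canopy(3) + between(2) + five(1) + sunbeam(2) = 8 ✓
Line 3: one(1) + jasmine(2) + calls(1) = 4 ✓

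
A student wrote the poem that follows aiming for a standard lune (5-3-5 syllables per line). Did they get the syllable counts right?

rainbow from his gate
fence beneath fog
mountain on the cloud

No

Line 1: "rainbow from his gate": 2+1+1+1 = 5 ✓
Line 2: "fence beneath fog": 1+2+1 = 4 (expected 3)
Line 3: "mountain on the cloud": 2+1+1+1 = 5 ✓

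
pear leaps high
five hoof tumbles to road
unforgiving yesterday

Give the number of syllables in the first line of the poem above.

3

The first line: "pear leaps high": 1+1+1 = 3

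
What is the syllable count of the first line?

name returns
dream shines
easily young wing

The first line: name (1), returns (2) → 3

3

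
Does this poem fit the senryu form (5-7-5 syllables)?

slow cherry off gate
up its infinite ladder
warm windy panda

Line 1: slow (1), cherry (2), off (1), gate (1) → 5 ✓
Line 2: up (1), its (1), infinite (3), ladder (2) → 7 ✓
Line 3: warm (1), windy (2), panda (2) → 5 ✓

Yes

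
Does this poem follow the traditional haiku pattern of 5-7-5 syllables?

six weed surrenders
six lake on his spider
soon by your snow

No

Line 1: six (1), weed (1), surrenders (3) → 5 ✓
Line 2: six (1), lake (1), on (1), his (1), spider (2) → 6 (expected 7)
Line 3: soon (1), by (1), your (1), snow (1) → 4 (expected 5)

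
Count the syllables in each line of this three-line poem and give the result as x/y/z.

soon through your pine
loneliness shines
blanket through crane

4/4/4

Line 1: soon (1), through (1), your (1), pine (1) → 4
Line 2: loneliness (3), shines (1) → 4
Line 3: blanket (2), through (1), crane (1) → 4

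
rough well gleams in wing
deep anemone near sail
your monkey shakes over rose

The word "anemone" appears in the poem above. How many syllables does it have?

4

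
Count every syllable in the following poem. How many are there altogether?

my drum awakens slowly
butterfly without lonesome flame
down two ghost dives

19

Line 1: my (1), drum (1), awakens (3), slowly (2) → 7
Line 2: butterfly (3), without (2), lonesome (2), flame (1) → 8
Line 3: down (1), two (1), ghost (1), dives (1) → 4
Total: 7 + 8 + 4 = 19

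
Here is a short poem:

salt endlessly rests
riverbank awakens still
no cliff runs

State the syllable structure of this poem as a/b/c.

5/7/3

Line 1: "salt endlessly rests": 1+3+1 = 5
Line 2: "riverbank awakens still": 3+3+1 = 7
Line 3: "no cliff runs": 1+1+1 = 3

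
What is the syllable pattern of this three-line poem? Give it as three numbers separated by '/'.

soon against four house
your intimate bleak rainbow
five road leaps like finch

5/7/5

Line 1: soon (1), against (2), four (1), house (1) → 5
Line 2: your (1), intimate (3), bleak (1), rainbow (2) → 7
Line 3: five (1), road (1), leaps (1), like (1), finch (1) → 5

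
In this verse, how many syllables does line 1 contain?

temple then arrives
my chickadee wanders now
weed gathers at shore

Line 1: temple (2), then (1), arrives (2) → 5

5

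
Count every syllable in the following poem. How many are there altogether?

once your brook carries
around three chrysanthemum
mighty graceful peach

17

Line 1: once(1) + your(1) + brook(1) + carries(2) = 5
Line 2: around(2) + three(1) + chrysanthemum(4) = 7
Line 3: mighty(2) + graceful(2) + peach(1) = 5
Total: 5 + 7 + 5 = 17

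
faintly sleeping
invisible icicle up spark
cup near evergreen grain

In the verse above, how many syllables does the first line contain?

4

The first line: faintly (2), sleeping (2) → 4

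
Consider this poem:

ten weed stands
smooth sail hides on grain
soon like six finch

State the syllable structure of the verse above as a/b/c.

3/5/4

Line 1: ten (1), weed (1), stands (1) → 3
Line 2: smooth (1), sail (1), hides (1), on (1), grain (1) → 5
Line 3: soon (1), like (1), six (1), finch (1) → 4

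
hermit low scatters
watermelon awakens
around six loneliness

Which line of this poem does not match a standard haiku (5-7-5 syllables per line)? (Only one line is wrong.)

Line 1: "hermit low scatters": 2+1+2 = 5 ✓
Line 2: "watermelon awakens": 4+3 = 7 ✓
Line 3: "around six loneliness": 2+1+3 = 6 (expected 5)

The third line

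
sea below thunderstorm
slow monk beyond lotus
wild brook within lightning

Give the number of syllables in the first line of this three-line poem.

The first line: sea(1) + below(2) + thunderstorm(3) = 6

6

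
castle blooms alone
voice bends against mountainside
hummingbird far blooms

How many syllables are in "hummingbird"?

3

"hummingbird" has 3 syllables.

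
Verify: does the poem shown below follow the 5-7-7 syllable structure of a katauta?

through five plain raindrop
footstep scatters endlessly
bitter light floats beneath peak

Yes

Line 1: through(1) + five(1) + plain(1) + raindrop(2) = 5 ✓
Line 2: footstep(2) + scatters(2) + endlessly(3) = 7 ✓
Line 3: bitter(2) + light(1) + floats(1) + beneath(2) + peak(1) = 7 ✓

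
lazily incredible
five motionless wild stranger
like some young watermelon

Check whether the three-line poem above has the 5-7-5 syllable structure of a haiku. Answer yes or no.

No

Line 1: "lazily incredible": 3+4 = 7 (expected 5)
Line 2: "five motionless wild stranger": 1+3+1+2 = 7 ✓
Line 3: "like some young watermelon": 1+1+1+4 = 7 (expected 5)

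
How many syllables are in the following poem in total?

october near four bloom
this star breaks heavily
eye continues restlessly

Line 1: october (3), near (1), four (1), bloom (1) → 6
Line 2: this (1), star (1), breaks (1), heavily (3) → 6
Line 3: eye (1), continues (3), restlessly (3) → 7
Total: 6 + 6 + 7 = 19

19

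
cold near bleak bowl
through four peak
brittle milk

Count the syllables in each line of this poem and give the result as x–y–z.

Line 1: "cold near bleak bowl": 1+1+1+1 = 4
Line 2: "through four peak": 1+1+1 = 3
Line 3: "brittle milk": 2+1 = 3

4–3–3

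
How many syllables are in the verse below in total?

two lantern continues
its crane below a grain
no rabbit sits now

17

Line 1: "two lantern continues": 1+2+3 = 6
Line 2: "its crane below a grain": 1+1+2+1+1 = 6
Line 3: "no rabbit sits now": 1+2+1+1 = 5
Total: 6 + 6 + 5 = 17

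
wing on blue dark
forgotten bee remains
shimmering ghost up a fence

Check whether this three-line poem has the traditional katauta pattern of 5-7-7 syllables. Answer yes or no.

Line 1: "wing on blue dark": 1+1+1+1 = 4 (expected 5)
Line 2: "forgotten bee remains": 3+1+2 = 6 (expected 7)
Line 3: "shimmering ghost up a fence": 3+1+1+1+1 = 7 ✓

No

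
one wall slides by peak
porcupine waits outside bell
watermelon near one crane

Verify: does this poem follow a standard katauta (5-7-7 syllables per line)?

Yes

Line 1: "one wall slides by peak": 1+1+1+1+1 = 5 ✓
Line 2: "porcupine waits outside bell": 3+1+2+1 = 7 ✓
Line 3: "watermelon near one crane": 4+1+1+1 = 7 ✓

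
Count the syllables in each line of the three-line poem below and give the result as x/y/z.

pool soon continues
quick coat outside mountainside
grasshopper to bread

Line 1: pool(1) + soon(1) + continues(3) = 5
Line 2: quick(1) + coat(1) + outside(2) + mountainside(3) = 7
Line 3: grasshopper(3) + to(1) + bread(1) = 5

5/7/5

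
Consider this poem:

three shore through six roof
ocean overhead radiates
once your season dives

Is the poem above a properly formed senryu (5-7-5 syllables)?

No

Line 1: three (1), shore (1), through (1), six (1), roof (1) → 5 ✓
Line 2: ocean (2), overhead (3), radiates (3) → 8 (expected 7)
Line 3: once (1), your (1), season (2), dives (1) → 5 ✓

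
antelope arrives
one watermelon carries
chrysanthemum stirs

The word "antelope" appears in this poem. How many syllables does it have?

3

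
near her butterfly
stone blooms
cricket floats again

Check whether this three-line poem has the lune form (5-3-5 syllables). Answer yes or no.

No

Line 1: near(1) + her(1) + butterfly(3) = 5 ✓
Line 2: stone(1) + blooms(1) = 2 (expected 3)
Line 3: cricket(2) + floats(1) + again(2) = 5 ✓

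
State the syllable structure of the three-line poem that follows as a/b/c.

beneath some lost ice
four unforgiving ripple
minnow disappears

5/7/5

Line 1: beneath(2) + some(1) + lost(1) + ice(1) = 5
Line 2: four(1) + unforgiving(4) + ripple(2) = 7
Line 3: minnow(2) + disappears(3) = 5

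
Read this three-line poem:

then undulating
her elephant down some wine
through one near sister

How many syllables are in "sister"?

2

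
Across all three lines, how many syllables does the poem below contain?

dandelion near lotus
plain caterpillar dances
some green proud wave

18

Line 1: "dandelion near lotus": 4+1+2 = 7
Line 2: "plain caterpillar dances": 1+4+2 = 7
Line 3: "some green proud wave": 1+1+1+1 = 4
Total: 7 + 7 + 4 = 18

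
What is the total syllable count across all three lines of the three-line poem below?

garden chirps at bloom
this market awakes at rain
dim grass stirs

Line 1: garden (2), chirps (1), at (1), bloom (1) → 5
Line 2: this (1), market (2), awakes (2), at (1), rain (1) → 7
Line 3: dim (1), grass (1), stirs (1) → 3
Total: 5 + 7 + 3 = 15

15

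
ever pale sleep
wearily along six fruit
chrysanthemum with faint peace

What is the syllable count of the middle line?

7

The middle line: wearily(3) + along(2) + six(1) + fruit(1) = 7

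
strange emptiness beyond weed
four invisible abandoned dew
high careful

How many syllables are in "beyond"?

"beyond" has 2 syllables.

2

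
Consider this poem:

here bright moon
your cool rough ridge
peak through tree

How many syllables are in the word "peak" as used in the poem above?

"peak" has 1 syllable.

1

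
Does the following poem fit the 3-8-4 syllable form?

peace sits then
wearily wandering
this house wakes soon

No

Line 1: peace(1) + sits(1) + then(1) = 3 ✓
Line 2: wearily(3) + wandering(3) = 6 (expected 8)
Line 3: this(1) + house(1) + wakes(1) + soon(1) = 4 ✓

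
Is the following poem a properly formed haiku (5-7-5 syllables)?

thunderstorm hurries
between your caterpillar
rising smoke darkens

Yes

Line 1: thunderstorm (3), hurries (2) → 5 ✓
Line 2: between (2), your (1), caterpillar (4) → 7 ✓
Line 3: rising (2), smoke (1), darkens (2) → 5 ✓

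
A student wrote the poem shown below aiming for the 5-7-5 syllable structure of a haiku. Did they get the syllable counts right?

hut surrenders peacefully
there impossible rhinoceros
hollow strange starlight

Line 1: hut(1) + surrenders(3) + peacefully(3) = 7 (expected 5)
Line 2: there(1) + impossible(4) + rhinoceros(4) = 9 (expected 7)
Line 3: hollow(2) + strange(1) + starlight(2) = 5 ✓

No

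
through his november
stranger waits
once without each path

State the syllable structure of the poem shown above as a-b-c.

Line 1: through (1), his (1), november (3) → 5
Line 2: stranger (2), waits (1) → 3
Line 3: once (1), without (2), each (1), path (1) → 5

5-3-5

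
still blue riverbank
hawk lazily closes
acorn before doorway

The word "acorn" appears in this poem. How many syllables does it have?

2

"acorn" has 2 syllables.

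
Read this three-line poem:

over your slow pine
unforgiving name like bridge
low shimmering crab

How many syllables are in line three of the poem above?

5

Line three: low (1), shimmering (3), crab (1) → 5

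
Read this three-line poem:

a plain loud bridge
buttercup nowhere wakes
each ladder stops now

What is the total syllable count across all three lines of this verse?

15

Line 1: a(1) + plain(1) + loud(1) + bridge(1) = 4
Line 2: buttercup(3) + nowhere(2) + wakes(1) = 6
Line 3: each(1) + ladder(2) + stops(1) + now(1) = 5
Total: 4 + 6 + 5 = 15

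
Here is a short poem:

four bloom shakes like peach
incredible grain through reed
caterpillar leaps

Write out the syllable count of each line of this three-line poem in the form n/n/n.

Line 1: four (1), bloom (1), shakes (1), like (1), peach (1) → 5
Line 2: incredible (4), grain (1), through (1), reed (1) → 7
Line 3: caterpillar (4), leaps (1) → 5

5/7/5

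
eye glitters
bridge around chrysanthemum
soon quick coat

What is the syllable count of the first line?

3

The first line: eye(1) + glitters(2) = 3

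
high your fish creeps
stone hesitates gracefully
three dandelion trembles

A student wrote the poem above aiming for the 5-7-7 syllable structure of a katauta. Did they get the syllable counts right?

Line 1: high(1) + your(1) + fish(1) + creeps(1) = 4 (expected 5)
Line 2: stone(1) + hesitates(3) + gracefully(3) = 7 ✓
Line 3: three(1) + dandelion(4) + trembles(2) = 7 ✓

No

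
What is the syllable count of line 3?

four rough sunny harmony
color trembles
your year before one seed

6

Line 3: your(1) + year(1) + before(2) + one(1) + seed(1) = 6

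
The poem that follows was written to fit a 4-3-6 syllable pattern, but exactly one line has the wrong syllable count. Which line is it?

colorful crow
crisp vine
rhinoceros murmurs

The second line

Line 1: colorful(3) + crow(1) = 4 ✓
Line 2: crisp(1) + vine(1) = 2 (expected 3)
Line 3: rhinoceros(4) + murmurs(2) = 6 ✓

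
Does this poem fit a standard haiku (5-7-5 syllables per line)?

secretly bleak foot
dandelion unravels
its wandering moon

Line 1: "secretly bleak foot": 3+1+1 = 5 ✓
Line 2: "dandelion unravels": 4+3 = 7 ✓
Line 3: "its wandering moon": 1+3+1 = 5 ✓

Yes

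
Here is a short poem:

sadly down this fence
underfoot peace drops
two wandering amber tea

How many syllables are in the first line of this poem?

5

The first line: sadly(2) + down(1) + this(1) + fence(1) = 5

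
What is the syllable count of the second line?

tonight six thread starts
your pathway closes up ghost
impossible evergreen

7

The second line: your(1) + pathway(2) + closes(2) + up(1) + ghost(1) = 7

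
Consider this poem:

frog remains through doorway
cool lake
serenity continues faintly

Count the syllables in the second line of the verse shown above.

2

The second line: cool (1), lake (1) → 2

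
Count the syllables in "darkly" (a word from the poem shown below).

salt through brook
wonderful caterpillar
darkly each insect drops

2

"darkly" has 2 syllables.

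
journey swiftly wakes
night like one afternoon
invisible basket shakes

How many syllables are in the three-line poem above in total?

Line 1: journey(2) + swiftly(2) + wakes(1) = 5
Line 2: night(1) + like(1) + one(1) + afternoon(3) = 6
Line 3: invisible(4) + basket(2) + shakes(1) = 7
Total: 5 + 6 + 7 = 18

18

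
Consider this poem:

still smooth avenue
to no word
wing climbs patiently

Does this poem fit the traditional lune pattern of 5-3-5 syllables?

Line 1: still (1), smooth (1), avenue (3) → 5 ✓
Line 2: to (1), no (1), word (1) → 3 ✓
Line 3: wing (1), climbs (1), patiently (3) → 5 ✓

Yes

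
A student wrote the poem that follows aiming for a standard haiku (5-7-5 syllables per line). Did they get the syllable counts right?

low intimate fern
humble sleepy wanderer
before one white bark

Line 1: low(1) + intimate(3) + fern(1) = 5 ✓
Line 2: humble(2) + sleepy(2) + wanderer(3) = 7 ✓
Line 3: before(2) + one(1) + white(1) + bark(1) = 5 ✓

Yes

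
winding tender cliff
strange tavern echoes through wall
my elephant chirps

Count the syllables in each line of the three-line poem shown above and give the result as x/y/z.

5/7/5

Line 1: "winding tender cliff": 2+2+1 = 5
Line 2: "strange tavern echoes through wall": 1+2+2+1+1 = 7
Line 3: "my elephant chirps": 1+3+1 = 5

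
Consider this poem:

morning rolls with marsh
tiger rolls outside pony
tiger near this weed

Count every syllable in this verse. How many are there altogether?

Line 1: morning(2) + rolls(1) + with(1) + marsh(1) = 5
Line 2: tiger(2) + rolls(1) + outside(2) + pony(2) = 7
Line 3: tiger(2) + near(1) + this(1) + weed(1) = 5
Total: 5 + 7 + 5 = 17

17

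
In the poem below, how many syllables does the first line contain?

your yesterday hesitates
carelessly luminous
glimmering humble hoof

7

The first line: your(1) + yesterday(3) + hesitates(3) = 7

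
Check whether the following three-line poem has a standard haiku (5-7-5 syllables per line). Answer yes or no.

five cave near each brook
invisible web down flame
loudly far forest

Line 1: "five cave near each brook": 1+1+1+1+1 = 5 ✓
Line 2: "invisible web down flame": 4+1+1+1 = 7 ✓
Line 3: "loudly far forest": 2+1+2 = 5 ✓

Yes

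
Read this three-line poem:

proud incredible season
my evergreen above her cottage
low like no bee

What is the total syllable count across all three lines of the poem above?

20

Line 1: proud(1) + incredible(4) + season(2) = 7
Line 2: my(1) + evergreen(3) + above(2) + her(1) + cottage(2) = 9
Line 3: low(1) + like(1) + no(1) + bee(1) = 4
Total: 7 + 9 + 4 = 20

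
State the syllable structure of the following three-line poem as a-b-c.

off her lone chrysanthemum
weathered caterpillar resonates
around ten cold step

7-9-5

Line 1: "off her lone chrysanthemum": 1+1+1+4 = 7
Line 2: "weathered caterpillar resonates": 2+4+3 = 9
Line 3: "around ten cold step": 2+1+1+1 = 5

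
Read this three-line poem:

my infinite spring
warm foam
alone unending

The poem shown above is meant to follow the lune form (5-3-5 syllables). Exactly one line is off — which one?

The second line

Line 1: my (1), infinite (3), spring (1) → 5 ✓
Line 2: warm (1), foam (1) → 2 (expected 3)
Line 3: alone (2), unending (3) → 5 ✓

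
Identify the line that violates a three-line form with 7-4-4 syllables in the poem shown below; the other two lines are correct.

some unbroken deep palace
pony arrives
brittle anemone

Line 1: some(1) + unbroken(3) + deep(1) + palace(2) = 7 ✓
Line 2: pony(2) + arrives(2) = 4 ✓
Line 3: brittle(2) + anemone(4) = 6 (expected 4)

Line 3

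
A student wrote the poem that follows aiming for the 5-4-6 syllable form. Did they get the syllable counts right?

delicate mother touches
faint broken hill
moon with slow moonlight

Line 1: delicate(3) + mother(2) + touches(2) = 7 (expected 5)
Line 2: faint(1) + broken(2) + hill(1) = 4 ✓
Line 3: moon(1) + with(1) + slow(1) + moonlight(2) = 5 (expected 6)

No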